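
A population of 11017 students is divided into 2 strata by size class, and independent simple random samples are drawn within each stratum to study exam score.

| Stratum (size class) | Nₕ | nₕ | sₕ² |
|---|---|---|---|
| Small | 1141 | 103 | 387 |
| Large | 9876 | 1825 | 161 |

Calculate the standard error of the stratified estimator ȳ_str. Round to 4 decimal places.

0.3073

Var(ȳ_str) = Σₕ Wₕ²(1 − fₕ)sₕ²/nₕ with Wₕ = Nₕ/N, N = 11017.
Small: Wₕ = 0.10356721; term = 0.10356721²·(1 − 0.09027169)·387/103 = 0.036663172.
Large: Wₕ = 0.89643279; term = 0.89643279²·(1 − 0.18479141)·161/1825 = 0.057791932.
Sum = 0.094455104.
SE = √(0.094455104) = 0.3073.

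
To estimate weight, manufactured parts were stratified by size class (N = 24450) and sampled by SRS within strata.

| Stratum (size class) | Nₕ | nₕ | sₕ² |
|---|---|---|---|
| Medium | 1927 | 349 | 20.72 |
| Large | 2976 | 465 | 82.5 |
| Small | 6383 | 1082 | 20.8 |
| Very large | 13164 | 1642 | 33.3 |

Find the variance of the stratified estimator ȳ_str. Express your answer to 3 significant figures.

Var(ȳ_str) = Σₕ Wₕ²(1 − fₕ)sₕ²/nₕ with Wₕ = Nₕ/N, N = 24450.
Medium: Wₕ = 0.07881391; term = 0.07881391²·(1 − 0.18111053)·20.72/349 = 3.0199191 × 10^-4.
Large: Wₕ = 0.12171779; term = 0.12171779²·(1 − 0.15625000)·82.5/465 = 0.0022178027.
Small: Wₕ = 0.26106339; term = 0.26106339²·(1 − 0.16951277)·20.8/1082 = 0.0010880804.
Very large: Wₕ = 0.53840491; term = 0.53840491²·(1 − 0.12473412)·33.3/1642 = 0.005145518.
Sum = 0.008753393.

0.00875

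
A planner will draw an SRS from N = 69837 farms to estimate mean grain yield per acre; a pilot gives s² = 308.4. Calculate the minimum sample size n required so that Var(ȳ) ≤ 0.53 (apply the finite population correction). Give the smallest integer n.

Without fpc, n₀ = s²/D = 308.4/0.53 = 581.8868.
With fpc, (1 − n/N)·s²/n ≤ D requires n ≥ n₀/(1 + n₀/N) = 581.8868/(1 + 581.8868/69837) = 577.0785.
Rounding up, n = 578.

578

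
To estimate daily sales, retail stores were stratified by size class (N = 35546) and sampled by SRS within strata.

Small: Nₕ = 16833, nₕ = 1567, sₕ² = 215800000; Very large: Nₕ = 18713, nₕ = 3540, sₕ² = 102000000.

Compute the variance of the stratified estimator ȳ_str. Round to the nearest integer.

34483

Var(ȳ_str) = Σₕ Wₕ²(1 − fₕ)sₕ²/nₕ with Wₕ = Nₕ/N, N = 35546.
Small: Wₕ = 0.47355539; term = 0.47355539²·(1 − 0.09309095)·215800000/1567 = 28008.365.
Very large: Wₕ = 0.52644461; term = 0.52644461²·(1 − 0.18917330)·102000000/3540 = 6474.8589.
Sum = 34483.224.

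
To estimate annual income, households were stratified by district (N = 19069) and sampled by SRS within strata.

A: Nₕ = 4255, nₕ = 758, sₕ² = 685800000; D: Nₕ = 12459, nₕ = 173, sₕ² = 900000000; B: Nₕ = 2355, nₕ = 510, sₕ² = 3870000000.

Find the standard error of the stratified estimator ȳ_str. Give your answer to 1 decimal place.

1522.4

Var(ȳ_str) = Σₕ Wₕ²(1 − fₕ)sₕ²/nₕ with Wₕ = Nₕ/N, N = 19069.
A: Wₕ = 0.22313703; term = 0.22313703²·(1 − 0.17814336)·685800000/758 = 37022.661.
D: Wₕ = 0.65336410; term = 0.65336410²·(1 − 0.01388554)·900000000/173 = 2.1899503 × 10^6.
B: Wₕ = 0.12349887; term = 0.12349887²·(1 − 0.21656051)·3870000000/510 = 90671.799.
Sum = 2.3176448 × 10^6.
SE = √(2.3176448 × 10^6) = 1522.4.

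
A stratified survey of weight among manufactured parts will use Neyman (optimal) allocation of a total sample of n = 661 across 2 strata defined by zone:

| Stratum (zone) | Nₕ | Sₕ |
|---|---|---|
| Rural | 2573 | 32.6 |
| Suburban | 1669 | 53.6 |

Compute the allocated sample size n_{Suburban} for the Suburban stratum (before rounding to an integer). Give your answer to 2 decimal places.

Neyman allocation: nₕ = n·NₕSₕ / Σⱼ NⱼSⱼ.
Σ NⱼSⱼ = 2573·32.6 + 1669·53.6 = 173338.2.
n_{Suburban} = 661·1669·53.6 / 173338.2 = 341.14.

341.14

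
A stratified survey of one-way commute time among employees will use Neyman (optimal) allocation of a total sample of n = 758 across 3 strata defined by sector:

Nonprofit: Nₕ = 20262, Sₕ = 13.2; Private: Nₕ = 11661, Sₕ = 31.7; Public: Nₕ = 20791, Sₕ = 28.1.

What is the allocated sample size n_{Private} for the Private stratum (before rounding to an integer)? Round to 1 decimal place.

229.4

Neyman allocation: nₕ = n·NₕSₕ / Σⱼ NⱼSⱼ.
Σ NⱼSⱼ = 20262·13.2 + 11661·31.7 + 20791·28.1 = 1.2213392 × 10^6.
n_{Private} = 758·11661·31.7 / (1.2213392 × 10^6) = 229.4.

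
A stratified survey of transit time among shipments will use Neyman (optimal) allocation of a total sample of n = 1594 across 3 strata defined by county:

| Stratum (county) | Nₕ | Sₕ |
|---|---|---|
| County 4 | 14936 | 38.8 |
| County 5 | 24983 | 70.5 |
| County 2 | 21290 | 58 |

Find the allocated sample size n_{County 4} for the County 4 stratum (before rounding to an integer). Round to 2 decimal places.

Neyman allocation: nₕ = n·NₕSₕ / Σⱼ NⱼSⱼ.
Σ NⱼSⱼ = 14936·38.8 + 24983·70.5 + 21290·58 = 3.5756383 × 10^6.
n_{County 4} = 1594·14936·38.8 / (3.5756383 × 10^6) = 258.35.

258.35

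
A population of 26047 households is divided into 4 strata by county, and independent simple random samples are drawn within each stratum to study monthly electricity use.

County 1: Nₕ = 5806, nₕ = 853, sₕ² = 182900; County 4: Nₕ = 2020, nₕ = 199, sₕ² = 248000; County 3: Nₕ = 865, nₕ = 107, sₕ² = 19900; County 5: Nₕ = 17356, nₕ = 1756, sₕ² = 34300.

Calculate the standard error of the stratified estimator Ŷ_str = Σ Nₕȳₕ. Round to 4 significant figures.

127100

Var(Ŷ_str) = Σₕ Nₕ²(1 − fₕ)sₕ²/nₕ.
County 1: 5806²·(1 − 853/5806)·182900/853 = 6.1660925 × 10^9.
County 4: 2020²·(1 − 199/2020)·248000/199 = 4.5841616 × 10^9.
County 3: 865²·(1 − 107/865)·19900/107 = 1.2194236 × 10^8.
County 5: 17356²·(1 − 1756/17356)·34300/1756 = 5.2886381 × 10^9.
Sum = 1.6160835 × 10^10.
SE = √(1.6160835 × 10^10) = 127100.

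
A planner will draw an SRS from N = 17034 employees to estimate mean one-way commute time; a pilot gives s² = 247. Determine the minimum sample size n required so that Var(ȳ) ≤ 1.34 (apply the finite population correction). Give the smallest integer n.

Without fpc, n₀ = s²/D = 247/1.34 = 184.3284.
With fpc, (1 − n/N)·s²/n ≤ D requires n ≥ n₀/(1 + n₀/N) = 184.3284/(1 + 184.3284/17034) = 182.3551.
Rounding up, n = 183.

183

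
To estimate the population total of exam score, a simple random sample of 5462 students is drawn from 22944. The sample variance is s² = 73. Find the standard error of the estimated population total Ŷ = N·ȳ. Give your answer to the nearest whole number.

2315

Var(Ŷ) = N²·Var(ȳ) = N²·(1 − n/N)·s²/n.
f = 5462/22944 = 0.23805788; Var(ȳ) = 0.76194212·73/5462 = 0.010183408.
Var(Ŷ) = 22944² · 0.010183408 = 5.3608223 × 10^6.
SE(Ŷ) = √(5.3608223 × 10^6) = 2315.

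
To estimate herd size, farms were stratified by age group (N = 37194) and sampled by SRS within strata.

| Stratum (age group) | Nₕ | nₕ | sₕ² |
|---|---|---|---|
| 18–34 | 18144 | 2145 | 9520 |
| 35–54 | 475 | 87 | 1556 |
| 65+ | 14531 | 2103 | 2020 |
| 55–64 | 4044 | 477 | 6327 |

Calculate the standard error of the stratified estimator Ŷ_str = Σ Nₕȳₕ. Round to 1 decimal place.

Var(Ŷ_str) = Σₕ Nₕ²(1 − fₕ)sₕ²/nₕ.
18–34: 18144²·(1 − 2145/18144)·9520/2145 = 1.2883549 × 10^9.
35–54: 475²·(1 − 87/475)·1556/87 = 3.2962161 × 10^6.
65+: 14531²·(1 − 2103/14531)·2020/2103 = 1.734638 × 10^8.
55–64: 4044²·(1 − 477/4044)·6327/477 = 1.9133469 × 10^8.
Sum = 1.6564496 × 10^9.
SE = √(1.6564496 × 10^9) = 40699.5.

40699.5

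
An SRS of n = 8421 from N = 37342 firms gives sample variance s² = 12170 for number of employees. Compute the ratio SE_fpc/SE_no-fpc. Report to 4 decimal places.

f = n/N = 8421/37342 = 0.22551015.
SE_no-fpc = √(s²/n) = 1.2021633; SE_fpc = √((1−f)s²/n) = 1.057965.
Ratio = √(1−f) = 0.88005105.

0.8801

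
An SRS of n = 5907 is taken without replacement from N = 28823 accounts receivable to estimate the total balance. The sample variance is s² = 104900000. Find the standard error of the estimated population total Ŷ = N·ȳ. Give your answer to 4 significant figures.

3.425 × 10^6

Var(Ŷ) = N²·Var(ȳ) = N²·(1 − n/N)·s²/n.
f = 5907/28823 = 0.20494050; Var(ȳ) = 0.79505950·104900000/5907 = 14119.137.
Var(Ŷ) = 28823² · 14119.137 = 1.1729689 × 10^13.
SE(Ŷ) = √(1.1729689 × 10^13) = 3.425 × 10^6.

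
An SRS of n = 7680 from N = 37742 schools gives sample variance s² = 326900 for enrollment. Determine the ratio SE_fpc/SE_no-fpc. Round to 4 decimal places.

f = n/N = 7680/37742 = 0.20348683.
SE_no-fpc = √(s²/n) = 6.5241938; SE_fpc = √((1−f)s²/n) = 5.8226855.
Ratio = √(1−f) = 0.89247586.

0.8925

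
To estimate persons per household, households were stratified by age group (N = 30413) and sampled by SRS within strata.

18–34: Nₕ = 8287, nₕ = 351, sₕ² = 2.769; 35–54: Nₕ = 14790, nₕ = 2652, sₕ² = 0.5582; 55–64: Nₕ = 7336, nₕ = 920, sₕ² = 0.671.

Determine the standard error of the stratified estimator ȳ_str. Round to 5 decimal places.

0.02528

Var(ȳ_str) = Σₕ Wₕ²(1 − fₕ)sₕ²/nₕ with Wₕ = Nₕ/N, N = 30413.
18–34: Wₕ = 0.27248216; term = 0.27248216²·(1 − 0.04235550)·2.769/351 = 5.6091404 × 10^-4.
35–54: Wₕ = 0.48630520; term = 0.48630520²·(1 − 0.17931034)·0.5582/2652 = 4.0851979 × 10^-5.
55–64: Wₕ = 0.24121264; term = 0.24121264²·(1 − 0.12540894)·0.671/920 = 3.7114178 × 10^-5.
Sum = 6.388802 × 10^-4.
SE = √(6.388802 × 10^-4) = 0.02528.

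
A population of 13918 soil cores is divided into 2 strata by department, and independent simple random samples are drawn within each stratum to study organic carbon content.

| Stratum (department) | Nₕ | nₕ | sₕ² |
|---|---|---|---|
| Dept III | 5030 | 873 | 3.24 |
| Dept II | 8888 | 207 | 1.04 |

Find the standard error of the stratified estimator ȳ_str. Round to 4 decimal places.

Var(ȳ_str) = Σₕ Wₕ²(1 − fₕ)sₕ²/nₕ with Wₕ = Nₕ/N, N = 13918.
Dept III: Wₕ = 0.36140250; term = 0.36140250²·(1 − 0.17355865)·3.24/873 = 4.0061307 × 10^-4.
Dept II: Wₕ = 0.63859750; term = 0.63859750²·(1 − 0.02328983)·1.04/207 = 0.0020011661.
Sum = 0.0024017792.
SE = √(0.0024017792) = 0.0490.

0.0490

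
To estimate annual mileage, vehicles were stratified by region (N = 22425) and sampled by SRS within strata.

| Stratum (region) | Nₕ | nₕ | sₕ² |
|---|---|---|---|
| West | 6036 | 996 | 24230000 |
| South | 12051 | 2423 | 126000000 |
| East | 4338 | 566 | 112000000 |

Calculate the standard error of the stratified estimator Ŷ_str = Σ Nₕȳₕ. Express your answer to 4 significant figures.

Var(Ŷ_str) = Σₕ Nₕ²(1 − fₕ)sₕ²/nₕ.
West: 6036²·(1 − 996/6036)·24230000/996 = 7.4007178 × 10^11.
South: 12051²·(1 − 2423/12051)·126000000/2423 = 6.033597 × 10^12.
East: 4338²·(1 − 566/4338)·112000000/566 = 3.2378955 × 10^12.
Sum = 1.0011564 × 10^13.
SE = √(1.0011564 × 10^13) = 3.164 × 10^6.

3.164 × 10^6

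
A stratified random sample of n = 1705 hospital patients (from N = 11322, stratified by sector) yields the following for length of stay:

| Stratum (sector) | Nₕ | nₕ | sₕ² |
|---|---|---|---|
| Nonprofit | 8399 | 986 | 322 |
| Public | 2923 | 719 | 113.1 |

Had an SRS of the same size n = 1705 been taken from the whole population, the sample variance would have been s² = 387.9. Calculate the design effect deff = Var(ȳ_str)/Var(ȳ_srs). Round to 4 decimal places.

0.8617

Var(ȳ_str) = Σ Wₕ²(1−fₕ)sₕ²/nₕ with Wₕ = Nₕ/11322:
  Nonprofit: (8399/11322)²·(1−986/8399)·322/986 = 0.15861865
  Public: (2923/11322)²·(1−719/2923)·113.1/719 = 0.0079054723
  → Var(ȳ_str) = 0.16652412.
Var(ȳ_srs) = (1 − 1705/11322)·387.9/1705 = 0.1932466.
deff = 0.16652412 / 0.1932466 = 0.8617.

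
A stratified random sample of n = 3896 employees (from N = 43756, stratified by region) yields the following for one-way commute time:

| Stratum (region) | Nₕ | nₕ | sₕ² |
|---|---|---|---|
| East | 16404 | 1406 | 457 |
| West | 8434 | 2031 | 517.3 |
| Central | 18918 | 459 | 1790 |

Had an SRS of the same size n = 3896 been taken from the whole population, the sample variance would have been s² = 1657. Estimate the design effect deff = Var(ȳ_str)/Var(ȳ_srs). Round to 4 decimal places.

Var(ȳ_str) = Σ Wₕ²(1−fₕ)sₕ²/nₕ with Wₕ = Nₕ/43756:
  East: (16404/43756)²·(1−1406/16404)·457/1406 = 0.041767527
  West: (8434/43756)²·(1−2031/8434)·517.3/2031 = 0.007184134
  Central: (18918/43756)²·(1−459/18918)·1790/459 = 0.71129296
  → Var(ȳ_str) = 0.76024462.
Var(ȳ_srs) = (1 − 3896/43756)·1657/3896 = 0.38743892.
deff = 0.76024462 / 0.38743892 = 1.9622.

1.9622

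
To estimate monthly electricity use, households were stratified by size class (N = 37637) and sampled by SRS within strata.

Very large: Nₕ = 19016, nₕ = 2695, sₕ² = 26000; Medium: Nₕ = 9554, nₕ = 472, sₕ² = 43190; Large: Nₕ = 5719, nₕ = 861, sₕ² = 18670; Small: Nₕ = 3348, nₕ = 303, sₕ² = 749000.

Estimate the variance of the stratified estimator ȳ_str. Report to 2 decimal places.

Var(ȳ_str) = Σₕ Wₕ²(1 − fₕ)sₕ²/nₕ with Wₕ = Nₕ/N, N = 37637.
Very large: Wₕ = 0.50524750; term = 0.50524750²·(1 − 0.14172276)·26000/2695 = 2.1137349.
Medium: Wₕ = 0.25384595; term = 0.25384595²·(1 − 0.04940339)·43190/472 = 5.60503.
Large: Wₕ = 0.15195154; term = 0.15195154²·(1 − 0.15055080)·18670/861 = 0.42529353.
Small: Wₕ = 0.08895502; term = 0.08895502²·(1 − 0.09050179)·749000/303 = 17.790245.
Sum = 25.934303.

25.93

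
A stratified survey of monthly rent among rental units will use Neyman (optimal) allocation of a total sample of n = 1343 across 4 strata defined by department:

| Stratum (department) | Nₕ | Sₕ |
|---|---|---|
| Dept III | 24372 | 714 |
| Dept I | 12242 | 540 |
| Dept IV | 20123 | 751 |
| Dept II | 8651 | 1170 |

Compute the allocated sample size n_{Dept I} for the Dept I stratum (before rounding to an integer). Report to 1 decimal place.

Neyman allocation: nₕ = n·NₕSₕ / Σⱼ NⱼSⱼ.
Σ NⱼSⱼ = 24372·714 + 12242·540 + 20123·751 + 8651·1170 = 4.9246331 × 10^7.
n_{Dept I} = 1343·12242·540 / (4.9246331 × 10^7) = 180.3.

180.3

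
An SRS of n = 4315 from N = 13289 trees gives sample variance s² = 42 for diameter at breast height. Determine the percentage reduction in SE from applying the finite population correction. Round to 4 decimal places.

17.8236

f = n/N = 4315/13289 = 0.32470464.
SE_no-fpc = √(s²/n) = 0.09865844; SE_fpc = √((1−f)s²/n) = 0.081073912.
Ratio = √(1−f) = 0.82176357. Reduction = 100·(1 − 0.82176357) = 17.8236%.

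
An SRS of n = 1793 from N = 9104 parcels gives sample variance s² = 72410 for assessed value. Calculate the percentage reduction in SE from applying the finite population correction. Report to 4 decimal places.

f = n/N = 1793/9104 = 0.19694640.
SE_no-fpc = √(s²/n) = 6.354906; SE_fpc = √((1−f)s²/n) = 5.6948383.
Ratio = √(1−f) = 0.89613258. Reduction = 100·(1 − 0.89613258) = 10.3867%.

10.3867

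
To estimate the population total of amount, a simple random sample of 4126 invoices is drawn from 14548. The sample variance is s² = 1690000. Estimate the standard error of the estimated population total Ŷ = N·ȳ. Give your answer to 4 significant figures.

Var(Ŷ) = N²·Var(ȳ) = N²·(1 − n/N)·s²/n.
f = 4126/14548 = 0.28361287; Var(ȳ) = 0.71638713·1690000/4126 = 293.4305.
Var(Ŷ) = 14548² · 293.4305 = 6.2102894 × 10^10.
SE(Ŷ) = √(6.2102894 × 10^10) = 249200.

249200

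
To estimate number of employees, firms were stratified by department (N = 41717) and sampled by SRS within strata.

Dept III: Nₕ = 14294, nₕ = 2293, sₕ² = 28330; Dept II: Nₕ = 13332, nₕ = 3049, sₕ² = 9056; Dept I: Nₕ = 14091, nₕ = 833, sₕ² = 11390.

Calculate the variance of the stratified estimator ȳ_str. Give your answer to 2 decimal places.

2.92

Var(ȳ_str) = Σₕ Wₕ²(1 − fₕ)sₕ²/nₕ with Wₕ = Nₕ/N, N = 41717.
Dept III: Wₕ = 0.34264209; term = 0.34264209²·(1 − 0.16041696)·28330/2293 = 1.2178326.
Dept II: Wₕ = 0.31958195; term = 0.31958195²·(1 − 0.22869787)·9056/3049 = 0.23397421.
Dept I: Wₕ = 0.33777597; term = 0.33777597²·(1 − 0.05911575)·11390/833 = 1.4678187.
Sum = 2.9196255.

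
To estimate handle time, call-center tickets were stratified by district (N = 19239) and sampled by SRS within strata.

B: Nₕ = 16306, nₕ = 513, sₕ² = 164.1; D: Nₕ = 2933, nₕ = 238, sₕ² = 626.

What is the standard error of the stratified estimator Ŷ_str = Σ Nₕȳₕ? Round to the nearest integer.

Var(Ŷ_str) = Σₕ Nₕ²(1 − fₕ)sₕ²/nₕ.
B: 16306²·(1 − 513/16306)·164.1/513 = 8.2376491 × 10^7.
D: 2933²·(1 − 238/2933)·626/238 = 2.0790657 × 10^7.
Sum = 1.0316715 × 10^8.
SE = √(1.0316715 × 10^8) = 10157.

10157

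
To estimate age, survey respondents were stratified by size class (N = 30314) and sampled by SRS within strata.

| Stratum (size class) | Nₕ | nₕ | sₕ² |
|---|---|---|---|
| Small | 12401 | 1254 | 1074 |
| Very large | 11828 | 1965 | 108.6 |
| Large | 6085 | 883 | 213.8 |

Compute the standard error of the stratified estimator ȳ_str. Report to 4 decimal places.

Var(ȳ_str) = Σₕ Wₕ²(1 − fₕ)sₕ²/nₕ with Wₕ = Nₕ/N, N = 30314.
Small: Wₕ = 0.40908491; term = 0.40908491²·(1 − 0.10112088)·1074/1254 = 0.12883533.
Very large: Wₕ = 0.39018275; term = 0.39018275²·(1 − 0.16613121)·108.6/1965 = 0.0070161865.
Large: Wₕ = 0.20073233; term = 0.20073233²·(1 − 0.14511093)·213.8/883 = 0.0083404875.
Sum = 0.144192.
SE = √(0.144192) = 0.3797.

0.3797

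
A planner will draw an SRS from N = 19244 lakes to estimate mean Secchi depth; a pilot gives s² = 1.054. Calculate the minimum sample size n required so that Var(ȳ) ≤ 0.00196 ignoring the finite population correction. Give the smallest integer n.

538

Without fpc, n₀ = s²/D = 1.054/0.00196 = 537.7551.
Rounding up, n = 538.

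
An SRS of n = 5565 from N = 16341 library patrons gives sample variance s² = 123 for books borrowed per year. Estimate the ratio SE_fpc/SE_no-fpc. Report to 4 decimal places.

0.8121

f = n/N = 5565/16341 = 0.34055443.
SE_no-fpc = √(s²/n) = 0.14866885; SE_fpc = √((1−f)s²/n) = 0.1207284.
Ratio = √(1−f) = 0.81206254.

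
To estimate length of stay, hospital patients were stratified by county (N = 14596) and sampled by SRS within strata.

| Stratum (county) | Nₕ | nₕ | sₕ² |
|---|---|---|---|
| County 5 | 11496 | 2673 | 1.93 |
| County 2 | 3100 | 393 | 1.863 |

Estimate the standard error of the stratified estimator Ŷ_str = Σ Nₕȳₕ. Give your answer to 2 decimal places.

336.18

Var(Ŷ_str) = Σₕ Nₕ²(1 − fₕ)sₕ²/nₕ.
County 5: 11496²·(1 − 2673/11496)·1.93/2673 = 73235.455.
County 2: 3100²·(1 − 393/3100)·1.863/393 = 39780.502.
Sum = 113015.96.
SE = √(113015.96) = 336.18.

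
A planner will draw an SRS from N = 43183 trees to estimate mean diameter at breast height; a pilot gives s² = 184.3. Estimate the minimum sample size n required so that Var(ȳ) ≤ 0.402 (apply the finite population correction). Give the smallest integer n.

Without fpc, n₀ = s²/D = 184.3/0.402 = 458.4577.
With fpc, (1 − n/N)·s²/n ≤ D requires n ≥ n₀/(1 + n₀/N) = 458.4577/(1 + 458.4577/43183) = 453.6416.
Rounding up, n = 454.

454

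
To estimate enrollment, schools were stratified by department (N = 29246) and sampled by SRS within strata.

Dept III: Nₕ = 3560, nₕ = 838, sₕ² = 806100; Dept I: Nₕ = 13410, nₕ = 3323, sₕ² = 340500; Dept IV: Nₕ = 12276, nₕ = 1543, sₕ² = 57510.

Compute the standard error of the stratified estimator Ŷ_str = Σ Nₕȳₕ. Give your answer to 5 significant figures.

Var(Ŷ_str) = Σₕ Nₕ²(1 − fₕ)sₕ²/nₕ.
Dept III: 3560²·(1 − 838/3560)·806100/838 = 9.3214403 × 10^9.
Dept I: 13410²·(1 − 3323/13410)·340500/3323 = 1.3860458 × 10^10.
Dept IV: 12276²·(1 − 1543/12276)·57510/1543 = 4.9108362 × 10^9.
Sum = 2.8092735 × 10^10.
SE = √(2.8092735 × 10^10) = 167610.

167610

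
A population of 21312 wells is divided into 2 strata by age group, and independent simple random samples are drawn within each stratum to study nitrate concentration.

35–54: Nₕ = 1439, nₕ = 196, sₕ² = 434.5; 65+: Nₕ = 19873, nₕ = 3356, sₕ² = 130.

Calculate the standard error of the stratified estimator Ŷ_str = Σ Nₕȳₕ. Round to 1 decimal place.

4084.1

Var(Ŷ_str) = Σₕ Nₕ²(1 − fₕ)sₕ²/nₕ.
35–54: 1439²·(1 − 196/1439)·434.5/196 = 3.9652049 × 10^6.
65+: 19873²·(1 − 3356/19873)·130/3356 = 1.2714989 × 10^7.
Sum = 1.6680194 × 10^7.
SE = √(1.6680194 × 10^7) = 4084.1.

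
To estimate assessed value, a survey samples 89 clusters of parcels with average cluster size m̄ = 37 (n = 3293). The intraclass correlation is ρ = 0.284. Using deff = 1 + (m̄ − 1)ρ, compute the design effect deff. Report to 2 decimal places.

11.22

deff = 1 + (37 − 1)·0.284 = 1 + 10.224 = 11.224.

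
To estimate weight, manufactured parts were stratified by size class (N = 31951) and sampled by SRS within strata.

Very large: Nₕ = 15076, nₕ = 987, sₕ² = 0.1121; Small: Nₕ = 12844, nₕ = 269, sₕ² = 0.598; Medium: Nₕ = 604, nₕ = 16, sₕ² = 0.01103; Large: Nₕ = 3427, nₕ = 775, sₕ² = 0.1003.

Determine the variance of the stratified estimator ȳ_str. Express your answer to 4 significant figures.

Var(ȳ_str) = Σₕ Wₕ²(1 − fₕ)sₕ²/nₕ with Wₕ = Nₕ/N, N = 31951.
Very large: Wₕ = 0.47184752; term = 0.47184752²·(1 − 0.06546829)·0.1121/987 = 2.3631204 × 10^-5.
Small: Wₕ = 0.40199055; term = 0.40199055²·(1 − 0.02094363)·0.598/269 = 3.5171289 × 10^-4.
Medium: Wₕ = 0.01890395; term = 0.01890395²·(1 − 0.02649007)·0.01103/16 = 2.3982855 × 10^-7.
Large: Wₕ = 0.10725799; term = 0.10725799²·(1 − 0.22614532)·0.1003/775 = 1.1521737 × 10^-6.
Sum = 3.767361 × 10^-4.

3.767 × 10^-4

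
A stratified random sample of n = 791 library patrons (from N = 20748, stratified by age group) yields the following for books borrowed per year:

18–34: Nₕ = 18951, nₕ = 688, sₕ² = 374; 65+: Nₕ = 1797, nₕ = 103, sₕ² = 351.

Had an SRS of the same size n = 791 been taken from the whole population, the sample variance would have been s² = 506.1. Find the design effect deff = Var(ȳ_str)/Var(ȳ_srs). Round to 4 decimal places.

0.7493

Var(ȳ_str) = Σ Wₕ²(1−fₕ)sₕ²/nₕ with Wₕ = Nₕ/20748:
  18–34: (18951/20748)²·(1−688/18951)·374/688 = 0.43705384
  65+: (1797/20748)²·(1−103/1797)·351/103 = 0.024097883
  → Var(ȳ_str) = 0.46115172.
Var(ȳ_srs) = (1 − 791/20748)·506.1/791 = 0.6154303.
deff = 0.46115172 / 0.6154303 = 0.7493.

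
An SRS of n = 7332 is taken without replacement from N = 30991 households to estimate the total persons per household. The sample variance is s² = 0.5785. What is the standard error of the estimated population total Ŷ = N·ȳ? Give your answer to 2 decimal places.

240.52

Var(Ŷ) = N²·Var(ȳ) = N²·(1 − n/N)·s²/n.
f = 7332/30991 = 0.23658481; Var(ȳ) = 0.76341519·0.5785/7332 = 6.0234 × 10^-5.
Var(Ŷ) = 30991² · (6.0234 × 10^-5) = 57851.268.
SE(Ŷ) = √(57851.268) = 240.52.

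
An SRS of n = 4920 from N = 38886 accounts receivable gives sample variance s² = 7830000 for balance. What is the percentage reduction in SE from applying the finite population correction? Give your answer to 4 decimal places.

6.5400

f = n/N = 4920/38886 = 0.12652368.
SE_no-fpc = √(s²/n) = 39.89315; SE_fpc = √((1−f)s²/n) = 37.28412.
Ratio = √(1−f) = 0.93459955. Reduction = 100·(1 − 0.93459955) = 6.5400%.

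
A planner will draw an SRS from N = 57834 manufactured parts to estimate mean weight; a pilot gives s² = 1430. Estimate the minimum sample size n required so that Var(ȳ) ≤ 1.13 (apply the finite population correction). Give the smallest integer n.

Without fpc, n₀ = s²/D = 1430/1.13 = 1265.4867.
With fpc, (1 − n/N)·s²/n ≤ D requires n ≥ n₀/(1 + n₀/N) = 1265.4867/(1 + 1265.4867/57834) = 1238.3891.
Rounding up, n = 1239.

1239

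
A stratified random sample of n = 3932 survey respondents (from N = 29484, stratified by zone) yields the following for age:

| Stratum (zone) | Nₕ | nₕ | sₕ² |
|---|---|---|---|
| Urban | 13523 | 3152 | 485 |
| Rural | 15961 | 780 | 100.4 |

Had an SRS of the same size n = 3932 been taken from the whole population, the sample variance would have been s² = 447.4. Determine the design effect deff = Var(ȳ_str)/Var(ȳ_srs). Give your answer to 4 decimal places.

Var(ȳ_str) = Σ Wₕ²(1−fₕ)sₕ²/nₕ with Wₕ = Nₕ/29484:
  Urban: (13523/29484)²·(1−3152/13523)·485/3152 = 0.024824265
  Rural: (15961/29484)²·(1−780/15961)·100.4/780 = 0.035877881
  → Var(ȳ_str) = 0.060702146.
Var(ȳ_srs) = (1 − 3932/29484)·447.4/3932 = 0.098610002.
deff = 0.060702146 / 0.098610002 = 0.6156.

0.6156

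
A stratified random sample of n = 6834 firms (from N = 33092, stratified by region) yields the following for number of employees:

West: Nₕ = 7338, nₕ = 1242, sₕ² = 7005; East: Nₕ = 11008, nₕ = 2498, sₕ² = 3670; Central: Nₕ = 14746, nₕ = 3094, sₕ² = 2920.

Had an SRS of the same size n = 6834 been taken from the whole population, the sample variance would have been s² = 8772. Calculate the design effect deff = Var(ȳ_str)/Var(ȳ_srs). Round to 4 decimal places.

0.4950

Var(ȳ_str) = Σ Wₕ²(1−fₕ)sₕ²/nₕ with Wₕ = Nₕ/33092:
  West: (7338/33092)²·(1−1242/7338)·7005/1242 = 0.23038976
  East: (11008/33092)²·(1−2498/11008)·3670/2498 = 0.12567983
  Central: (14746/33092)²·(1−3094/14746)·2920/3094 = 0.14807823
  → Var(ȳ_str) = 0.50414782.
Var(ȳ_srs) = (1 − 6834/33092)·8772/6834 = 1.0185029.
deff = 0.50414782 / 1.0185029 = 0.4950.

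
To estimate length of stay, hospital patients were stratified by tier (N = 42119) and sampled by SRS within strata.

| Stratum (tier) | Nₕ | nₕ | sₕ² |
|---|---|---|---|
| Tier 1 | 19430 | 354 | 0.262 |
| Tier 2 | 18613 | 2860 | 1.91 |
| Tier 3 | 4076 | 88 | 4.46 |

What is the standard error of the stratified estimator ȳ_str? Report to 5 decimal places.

0.02701

Var(ȳ_str) = Σₕ Wₕ²(1 − fₕ)sₕ²/nₕ with Wₕ = Nₕ/N, N = 42119.
Tier 1: Wₕ = 0.46131200; term = 0.46131200²·(1 − 0.01821925)·0.262/354 = 1.5463295 × 10^-4.
Tier 2: Wₕ = 0.44191458; term = 0.44191458²·(1 − 0.15365605)·1.91/2860 = 1.1038012 × 10^-4.
Tier 3: Wₕ = 0.09677343; term = 0.09677343²·(1 − 0.02158979)·4.46/88 = 4.6439273 × 10^-4.
Sum = 7.294058 × 10^-4.
SE = √(7.294058 × 10^-4) = 0.02701.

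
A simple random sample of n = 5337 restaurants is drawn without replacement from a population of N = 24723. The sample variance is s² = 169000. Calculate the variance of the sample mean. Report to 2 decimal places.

24.83

Under SRS without replacement, Var(ȳ) = (1 − f)·s²/n with f = n/N = 5337/24723 = 0.21587186.
Var(ȳ) = (1 − 0.21587186)·169000/5337 = 0.78412814·31.66573 = 24.82999.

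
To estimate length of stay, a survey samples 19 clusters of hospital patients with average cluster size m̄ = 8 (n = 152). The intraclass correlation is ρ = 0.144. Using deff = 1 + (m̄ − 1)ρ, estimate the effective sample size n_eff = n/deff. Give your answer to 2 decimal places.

deff = 1 + (8 − 1)·0.144 = 1 + 1.008 = 2.008.
n_eff = 152 / 2.008 = 75.70.

75.70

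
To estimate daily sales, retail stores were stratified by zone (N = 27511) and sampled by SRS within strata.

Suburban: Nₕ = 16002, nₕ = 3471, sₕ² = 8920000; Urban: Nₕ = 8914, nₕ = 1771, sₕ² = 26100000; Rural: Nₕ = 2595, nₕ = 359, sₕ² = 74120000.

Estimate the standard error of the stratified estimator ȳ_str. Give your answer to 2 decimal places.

Var(ȳ_str) = Σₕ Wₕ²(1 − fₕ)sₕ²/nₕ with Wₕ = Nₕ/N, N = 27511.
Suburban: Wₕ = 0.58165825; term = 0.58165825²·(1 − 0.21691039)·8920000/3471 = 680.85947.
Urban: Wₕ = 0.32401585; term = 0.32401585²·(1 − 0.19867624)·26100000/1771 = 1239.8309.
Rural: Wₕ = 0.09432591; term = 0.09432591²·(1 − 0.13834297)·74120000/359 = 1582.8413.
Sum = 3503.5317.
SE = √(3503.5317) = 59.19.

59.19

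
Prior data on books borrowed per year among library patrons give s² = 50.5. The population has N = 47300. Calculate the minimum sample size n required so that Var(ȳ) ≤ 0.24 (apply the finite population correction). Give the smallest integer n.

Without fpc, n₀ = s²/D = 50.5/0.24 = 210.4167.
With fpc, (1 − n/N)·s²/n ≤ D requires n ≥ n₀/(1 + n₀/N) = 210.4167/(1 + 210.4167/47300) = 209.4848.
Rounding up, n = 210.

210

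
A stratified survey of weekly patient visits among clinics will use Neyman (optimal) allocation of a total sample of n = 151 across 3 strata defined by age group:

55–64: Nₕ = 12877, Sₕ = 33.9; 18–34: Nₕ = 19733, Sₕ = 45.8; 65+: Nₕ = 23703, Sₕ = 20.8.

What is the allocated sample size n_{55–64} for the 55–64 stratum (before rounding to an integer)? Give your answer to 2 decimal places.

35.95

Neyman allocation: nₕ = n·NₕSₕ / Σⱼ NⱼSⱼ.
Σ NⱼSⱼ = 12877·33.9 + 19733·45.8 + 23703·20.8 = 1.8333241 × 10^6.
n_{55–64} = 151·12877·33.9 / (1.8333241 × 10^6) = 35.95.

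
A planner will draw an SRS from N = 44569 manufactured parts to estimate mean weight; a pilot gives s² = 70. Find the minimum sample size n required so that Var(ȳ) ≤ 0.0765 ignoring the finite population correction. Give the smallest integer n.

916

Without fpc, n₀ = s²/D = 70/0.0765 = 915.0327.
Rounding up, n = 916.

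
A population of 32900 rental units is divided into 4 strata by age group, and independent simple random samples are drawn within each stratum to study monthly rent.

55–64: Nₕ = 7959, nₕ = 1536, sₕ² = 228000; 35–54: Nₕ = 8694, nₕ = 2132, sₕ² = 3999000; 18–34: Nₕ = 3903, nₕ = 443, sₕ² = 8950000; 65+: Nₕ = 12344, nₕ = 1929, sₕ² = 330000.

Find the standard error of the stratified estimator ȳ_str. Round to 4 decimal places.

Var(ȳ_str) = Σₕ Wₕ²(1 − fₕ)sₕ²/nₕ with Wₕ = Nₕ/N, N = 32900.
55–64: Wₕ = 0.24191489; term = 0.24191489²·(1 − 0.19298907)·228000/1536 = 7.0104882.
35–54: Wₕ = 0.26425532; term = 0.26425532²·(1 − 0.24522659)·3999000/2132 = 98.861745.
18–34: Wₕ = 0.11863222; term = 0.11863222²·(1 − 0.11350243)·8950000/443 = 252.05897.
65+: Wₕ = 0.37519757; term = 0.37519757²·(1 − 0.15627025)·330000/1929 = 20.31913.
Sum = 378.25033.
SE = √(378.25033) = 19.4487.

19.4487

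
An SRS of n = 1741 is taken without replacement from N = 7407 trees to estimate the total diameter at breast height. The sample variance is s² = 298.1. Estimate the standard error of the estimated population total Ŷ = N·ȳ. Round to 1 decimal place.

Var(Ŷ) = N²·Var(ȳ) = N²·(1 − n/N)·s²/n.
f = 1741/7407 = 0.23504793; Var(ȳ) = 0.76495207·298.1/1741 = 0.13097772.
Var(Ŷ) = 7407² · 0.13097772 = 7.1859157 × 10^6.
SE(Ŷ) = √(7.1859157 × 10^6) = 2680.7.

2680.7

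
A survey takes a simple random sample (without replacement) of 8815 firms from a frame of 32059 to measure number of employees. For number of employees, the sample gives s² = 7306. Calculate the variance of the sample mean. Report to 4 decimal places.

0.6009

Under SRS without replacement, Var(ȳ) = (1 − f)·s²/n with f = n/N = 8815/32059 = 0.27496179.
Var(ȳ) = (1 − 0.27496179)·7306/8815 = 0.72503821·0.82881452 = 0.6009222.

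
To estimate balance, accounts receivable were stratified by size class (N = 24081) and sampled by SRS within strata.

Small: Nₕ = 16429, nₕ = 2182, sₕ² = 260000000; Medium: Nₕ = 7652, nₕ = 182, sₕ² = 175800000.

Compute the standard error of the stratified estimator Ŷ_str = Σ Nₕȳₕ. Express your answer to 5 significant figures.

9.1161 × 10^6

Var(Ŷ_str) = Σₕ Nₕ²(1 − fₕ)sₕ²/nₕ.
Small: 16429²·(1 − 2182/16429)·260000000/2182 = 2.7890298 × 10^13.
Medium: 7652²·(1 − 182/7652)·175800000/182 = 5.5213216 × 10^13.
Sum = 8.3103514 × 10^13.
SE = √(8.3103514 × 10^13) = 9.1161 × 10^6.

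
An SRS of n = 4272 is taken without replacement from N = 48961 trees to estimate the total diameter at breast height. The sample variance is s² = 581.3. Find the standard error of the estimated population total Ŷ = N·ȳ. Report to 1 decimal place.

17254.8

Var(Ŷ) = N²·Var(ȳ) = N²·(1 − n/N)·s²/n.
f = 4272/48961 = 0.08725312; Var(ȳ) = 0.91274688·581.3/4272 = 0.12419938.
Var(Ŷ) = 48961² · 0.12419938 = 2.9772821 × 10^8.
SE(Ŷ) = √(2.9772821 × 10^8) = 17254.8.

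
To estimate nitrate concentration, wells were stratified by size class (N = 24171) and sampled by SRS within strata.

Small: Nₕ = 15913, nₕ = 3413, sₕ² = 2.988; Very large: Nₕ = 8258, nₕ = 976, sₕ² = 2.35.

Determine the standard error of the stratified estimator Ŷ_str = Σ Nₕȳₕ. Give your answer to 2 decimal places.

564.74

Var(Ŷ_str) = Σₕ Nₕ²(1 − fₕ)sₕ²/nₕ.
Small: 15913²·(1 − 3413/15913)·2.988/3413 = 174143.14.
Very large: 8258²·(1 − 976/8258)·2.35/976 = 144791.68.
Sum = 318934.82.
SE = √(318934.82) = 564.74.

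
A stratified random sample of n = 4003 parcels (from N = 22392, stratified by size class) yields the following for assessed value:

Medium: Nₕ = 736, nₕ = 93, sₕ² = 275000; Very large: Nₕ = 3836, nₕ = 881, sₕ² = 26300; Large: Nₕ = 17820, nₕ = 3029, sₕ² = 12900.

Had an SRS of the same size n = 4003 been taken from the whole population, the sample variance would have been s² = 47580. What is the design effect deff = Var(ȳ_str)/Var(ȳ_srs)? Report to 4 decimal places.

0.5844

Var(ȳ_str) = Σ Wₕ²(1−fₕ)sₕ²/nₕ with Wₕ = Nₕ/22392:
  Medium: (736/22392)²·(1−93/736)·275000/93 = 2.7909545
  Very large: (3836/22392)²·(1−881/3836)·26300/881 = 0.67488559
  Large: (17820/22392)²·(1−3029/17820)·12900/3029 = 2.2387722
  → Var(ȳ_str) = 5.7046123.
Var(ȳ_srs) = (1 − 4003/22392)·47580/4003 = 9.7612194.
deff = 5.7046123 / 9.7612194 = 0.5844.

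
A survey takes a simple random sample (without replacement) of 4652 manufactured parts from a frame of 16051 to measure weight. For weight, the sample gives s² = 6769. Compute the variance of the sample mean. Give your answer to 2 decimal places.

1.03

Under SRS without replacement, Var(ȳ) = (1 − f)·s²/n with f = n/N = 4652/16051 = 0.28982618.
Var(ȳ) = (1 − 0.28982618)·6769/4652 = 0.71017382·1.4550731 = 1.0333548.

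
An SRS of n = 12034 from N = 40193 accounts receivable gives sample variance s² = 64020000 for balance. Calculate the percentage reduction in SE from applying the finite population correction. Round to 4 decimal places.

16.2985

f = n/N = 12034/40193 = 0.29940537.
SE_no-fpc = √(s²/n) = 72.937829; SE_fpc = √((1−f)s²/n) = 61.050079.
Ratio = √(1−f) = 0.83701531. Reduction = 100·(1 − 0.83701531) = 16.2985%.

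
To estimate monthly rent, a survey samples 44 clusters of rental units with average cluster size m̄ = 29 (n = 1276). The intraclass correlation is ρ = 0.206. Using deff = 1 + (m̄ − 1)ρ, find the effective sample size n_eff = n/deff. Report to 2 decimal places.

188.53

deff = 1 + (29 − 1)·0.206 = 1 + 5.768 = 6.768.
n_eff = 1276 / 6.768 = 188.53.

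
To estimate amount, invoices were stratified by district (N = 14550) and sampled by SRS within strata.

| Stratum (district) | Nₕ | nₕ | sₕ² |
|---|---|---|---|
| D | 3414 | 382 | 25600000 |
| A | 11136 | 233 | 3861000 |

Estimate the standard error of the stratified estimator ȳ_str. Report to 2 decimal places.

113.05

Var(ȳ_str) = Σₕ Wₕ²(1 − fₕ)sₕ²/nₕ with Wₕ = Nₕ/N, N = 14550.
D: Wₕ = 0.23463918; term = 0.23463918²·(1 − 0.11189221)·25600000/382 = 3276.7502.
A: Wₕ = 0.76536082; term = 0.76536082²·(1 − 0.02092313)·3861000/233 = 9503.709.
Sum = 12780.459.
SE = √(12780.459) = 113.05.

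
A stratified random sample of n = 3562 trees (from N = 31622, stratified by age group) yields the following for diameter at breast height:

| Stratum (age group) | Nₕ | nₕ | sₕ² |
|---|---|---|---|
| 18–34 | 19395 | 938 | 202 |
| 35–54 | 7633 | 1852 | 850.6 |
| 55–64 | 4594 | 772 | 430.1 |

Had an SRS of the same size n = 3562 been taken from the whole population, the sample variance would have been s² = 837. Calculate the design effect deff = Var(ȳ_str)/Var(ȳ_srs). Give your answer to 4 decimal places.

0.5139

Var(ȳ_str) = Σ Wₕ²(1−fₕ)sₕ²/nₕ with Wₕ = Nₕ/31622:
  18–34: (19395/31622)²·(1−938/19395)·202/938 = 0.077094032
  35–54: (7633/31622)²·(1−1852/7633)·850.6/1852 = 0.020267676
  55–64: (4594/31622)²·(1−772/4594)·430.1/772 = 0.0097826192
  → Var(ȳ_str) = 0.10714433.
Var(ȳ_srs) = (1 − 3562/31622)·837/3562 = 0.20851143.
deff = 0.10714433 / 0.20851143 = 0.5139.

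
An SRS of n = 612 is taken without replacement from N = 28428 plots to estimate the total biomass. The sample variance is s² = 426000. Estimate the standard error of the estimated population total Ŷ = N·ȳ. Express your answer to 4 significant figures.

Var(Ŷ) = N²·Var(ȳ) = N²·(1 − n/N)·s²/n.
f = 612/28428 = 0.02152807; Var(ȳ) = 0.97847193·426000/612 = 681.09321.
Var(Ŷ) = 28428² · 681.09321 = 5.5042628 × 10^11.
SE(Ŷ) = √(5.5042628 × 10^11) = 741900.

741900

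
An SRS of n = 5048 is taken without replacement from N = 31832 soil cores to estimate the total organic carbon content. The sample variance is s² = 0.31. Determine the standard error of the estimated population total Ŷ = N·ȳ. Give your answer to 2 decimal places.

228.82

Var(Ŷ) = N²·Var(ȳ) = N²·(1 − n/N)·s²/n.
f = 5048/31832 = 0.15858256; Var(ȳ) = 0.84141744·0.31/5048 = 5.1671832 × 10^-5.
Var(Ŷ) = 31832² · (5.1671832 × 10^-5) = 52357.839.
SE(Ŷ) = √(52357.839) = 228.82.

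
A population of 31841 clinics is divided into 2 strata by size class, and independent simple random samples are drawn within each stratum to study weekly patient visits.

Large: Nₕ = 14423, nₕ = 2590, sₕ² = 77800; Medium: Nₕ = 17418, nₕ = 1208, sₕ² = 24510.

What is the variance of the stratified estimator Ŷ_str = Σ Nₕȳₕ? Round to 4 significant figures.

1.086 × 10^10

Var(Ŷ_str) = Σₕ Nₕ²(1 − fₕ)sₕ²/nₕ.
Large: 14423²·(1 − 2590/14423)·77800/2590 = 5.1266102 × 10^9.
Medium: 17418²·(1 − 1208/17418)·24510/1208 = 5.7287211 × 10^9.
Sum = 1.0855331 × 10^10.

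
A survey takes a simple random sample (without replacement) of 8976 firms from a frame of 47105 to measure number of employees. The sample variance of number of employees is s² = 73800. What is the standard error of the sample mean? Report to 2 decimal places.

Under SRS without replacement, Var(ȳ) = (1 − f)·s²/n with f = n/N = 8976/47105 = 0.19055302.
Var(ȳ) = (1 − 0.19055302)·73800/8976 = 0.80944698·8.2219251 = 6.6552125.
SE(ȳ) = √(6.6552125) = 2.58.

2.58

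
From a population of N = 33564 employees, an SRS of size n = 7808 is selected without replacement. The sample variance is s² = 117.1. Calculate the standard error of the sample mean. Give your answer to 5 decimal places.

Under SRS without replacement, Var(ȳ) = (1 − f)·s²/n with f = n/N = 7808/33564 = 0.23263020.
Var(ȳ) = (1 − 0.23263020)·117.1/7808 = 0.76736980·0.014997439 = 0.011508581.
SE(ȳ) = √(0.011508581) = 0.10728.

0.10728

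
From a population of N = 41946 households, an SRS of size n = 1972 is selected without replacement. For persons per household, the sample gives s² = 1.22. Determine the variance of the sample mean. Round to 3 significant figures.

5.90 × 10^-4

Under SRS without replacement, Var(ȳ) = (1 − f)·s²/n with f = n/N = 1972/41946 = 0.04701283.
Var(ȳ) = (1 − 0.04701283)·1.22/1972 = 0.95298717·6.1866126 × 10^-4 = 5.8957624 × 10^-4.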